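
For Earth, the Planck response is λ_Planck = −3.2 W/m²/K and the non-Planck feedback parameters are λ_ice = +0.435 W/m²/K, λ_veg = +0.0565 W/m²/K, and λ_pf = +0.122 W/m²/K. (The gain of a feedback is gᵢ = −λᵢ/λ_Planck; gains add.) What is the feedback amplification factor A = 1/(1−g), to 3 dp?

1.237

Convert to gains: g_ice = 0.435/3.2 = 0.1359; g_veg = 0.0565/3.2 = 0.01766; g_pf = 0.122/3.2 = 0.03812.
Total gain g = 0.19168.
A = 1/(1 − 0.19168) = 1.237.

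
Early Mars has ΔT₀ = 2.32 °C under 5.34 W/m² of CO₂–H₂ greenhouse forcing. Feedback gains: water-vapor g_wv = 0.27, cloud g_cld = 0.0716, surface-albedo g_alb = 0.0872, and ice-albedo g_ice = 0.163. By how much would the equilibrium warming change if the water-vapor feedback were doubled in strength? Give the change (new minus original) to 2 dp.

11.10 °C

Original: g = 0.5918, ΔT = 2.32/(1−0.5918) = 5.6835 °C.
With doubled water-vapor: g' = 0.8618, ΔT' = 2.32/(1−0.8618) = 16.7873 °C.
Change = 16.7873 − 5.6835 = 11.10 °C.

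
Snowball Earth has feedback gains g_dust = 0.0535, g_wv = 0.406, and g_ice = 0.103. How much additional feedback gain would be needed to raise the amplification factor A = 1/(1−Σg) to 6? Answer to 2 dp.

Current total gain = 0.5625.
Target gain for A = 6: g* = 1 − 1/6 = 0.8333.
Additional gain needed = 0.8333 − 0.5625 = 0.27.

0.27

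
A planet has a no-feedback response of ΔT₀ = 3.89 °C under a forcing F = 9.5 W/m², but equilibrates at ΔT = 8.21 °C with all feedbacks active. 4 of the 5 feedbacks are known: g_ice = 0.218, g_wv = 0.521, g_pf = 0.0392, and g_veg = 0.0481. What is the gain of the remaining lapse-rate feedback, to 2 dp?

Amplification A = ΔT/ΔT₀ = 8.21/3.89 = 2.111.
Total gain g = 1 − 1/A = 1 − 1/2.111 = 0.5263.
Known gains sum to 0.218 + 0.521 + 0.0392 + 0.0481 = 0.8263.
g_lr = 0.5263 − 0.8263 = -0.30.

-0.30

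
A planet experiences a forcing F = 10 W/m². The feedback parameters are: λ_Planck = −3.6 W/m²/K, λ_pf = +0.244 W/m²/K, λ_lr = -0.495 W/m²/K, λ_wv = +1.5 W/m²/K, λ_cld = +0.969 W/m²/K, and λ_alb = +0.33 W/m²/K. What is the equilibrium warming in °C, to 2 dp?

Net feedback parameter λ = (−3.6) + (+0.244) + (-0.495) + (+1.5) + (+0.969) + (+0.33) = -1.052 W/m²/K.
ΔT = −F/λ = −10/(-1.052) = 9.51 °C.

9.51 °C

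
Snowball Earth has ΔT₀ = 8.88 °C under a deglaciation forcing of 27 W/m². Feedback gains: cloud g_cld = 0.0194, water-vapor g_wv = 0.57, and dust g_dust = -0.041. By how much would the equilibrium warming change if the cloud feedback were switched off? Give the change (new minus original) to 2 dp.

Original: g = 0.5484, ΔT = 8.88/(1−0.5484) = 19.6634 °C.
Without cloud: g' = 0.529, ΔT' = 8.88/(1−0.529) = 18.8535 °C.
Change = 18.8535 − 19.6634 = -0.81 °C.

-0.81 °C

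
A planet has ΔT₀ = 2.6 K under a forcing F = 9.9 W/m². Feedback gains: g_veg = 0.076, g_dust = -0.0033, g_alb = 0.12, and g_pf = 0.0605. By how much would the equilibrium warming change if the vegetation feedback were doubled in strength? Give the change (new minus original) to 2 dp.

Original: g = 0.2532, ΔT = 2.6/(1−0.2532) = 3.4815 K.
With doubled vegetation: g' = 0.3292, ΔT' = 2.6/(1−0.3292) = 3.8760 K.
Change = 3.8760 − 3.4815 = 0.39 K.

0.39 K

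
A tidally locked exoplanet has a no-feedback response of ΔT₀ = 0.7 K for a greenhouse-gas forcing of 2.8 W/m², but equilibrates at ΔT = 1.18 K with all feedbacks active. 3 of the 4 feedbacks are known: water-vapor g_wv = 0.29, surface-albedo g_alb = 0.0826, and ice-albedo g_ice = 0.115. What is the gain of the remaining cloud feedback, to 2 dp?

-0.08

Amplification A = ΔT/ΔT₀ = 1.18/0.7 = 1.686.
Total gain g = 1 − 1/A = 1 − 1/1.686 = 0.4069.
Known gains sum to 0.29 + 0.0826 + 0.115 = 0.4876.
g_cld = 0.4069 − 0.4876 = -0.08.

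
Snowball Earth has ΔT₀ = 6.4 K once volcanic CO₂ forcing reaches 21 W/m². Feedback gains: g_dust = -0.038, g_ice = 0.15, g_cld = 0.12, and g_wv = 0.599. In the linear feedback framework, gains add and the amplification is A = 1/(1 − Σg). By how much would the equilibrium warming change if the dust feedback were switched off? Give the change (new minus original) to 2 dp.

10.99 K

Original: g = 0.831, ΔT = 6.4/(1−0.831) = 37.8698 K.
Without dust: g' = 0.869, ΔT' = 6.4/(1−0.869) = 48.8550 K.
Change = 48.8550 − 37.8698 = 10.99 K.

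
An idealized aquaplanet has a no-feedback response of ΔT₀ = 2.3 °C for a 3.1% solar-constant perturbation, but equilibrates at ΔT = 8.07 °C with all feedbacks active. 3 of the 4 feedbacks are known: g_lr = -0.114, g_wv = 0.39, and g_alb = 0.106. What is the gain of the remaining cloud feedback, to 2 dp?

Amplification A = ΔT/ΔT₀ = 8.07/2.3 = 3.509.
Total gain g = 1 − 1/A = 1 − 1/3.509 = 0.715.
Known gains sum to -0.114 + 0.39 + 0.106 = 0.382.
g_cld = 0.715 − 0.382 = 0.33.

0.33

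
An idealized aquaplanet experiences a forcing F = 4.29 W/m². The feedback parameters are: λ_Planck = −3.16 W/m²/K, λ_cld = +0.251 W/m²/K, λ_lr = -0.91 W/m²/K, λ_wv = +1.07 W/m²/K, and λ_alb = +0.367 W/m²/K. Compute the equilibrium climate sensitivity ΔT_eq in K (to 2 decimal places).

Net feedback parameter λ = (−3.16) + (+0.251) + (-0.91) + (+1.07) + (+0.367) = -2.382 W/m²/K.
ΔT = −F/λ = −4.29/(-2.382) = 1.80 K.

1.80 K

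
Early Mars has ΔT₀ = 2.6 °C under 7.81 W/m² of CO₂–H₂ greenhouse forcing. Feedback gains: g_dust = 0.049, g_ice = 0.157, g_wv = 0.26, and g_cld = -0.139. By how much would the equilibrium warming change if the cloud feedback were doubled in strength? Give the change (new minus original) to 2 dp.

Original: g = 0.327, ΔT = 2.6/(1−0.327) = 3.8633 °C.
With doubled cloud: g' = 0.188, ΔT' = 2.6/(1−0.188) = 3.2020 °C.
Change = 3.2020 − 3.8633 = -0.66 °C.

-0.66 °C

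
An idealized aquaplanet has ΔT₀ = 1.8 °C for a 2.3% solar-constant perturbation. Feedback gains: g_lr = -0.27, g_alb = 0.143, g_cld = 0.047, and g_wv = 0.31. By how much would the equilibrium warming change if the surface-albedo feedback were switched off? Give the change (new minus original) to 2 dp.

Original: g = 0.23, ΔT = 1.8/(1−0.23) = 2.3377 °C.
Without surface-albedo: g' = 0.087, ΔT' = 1.8/(1−0.087) = 1.9715 °C.
Change = 1.9715 − 2.3377 = -0.37 °C.

-0.37 °C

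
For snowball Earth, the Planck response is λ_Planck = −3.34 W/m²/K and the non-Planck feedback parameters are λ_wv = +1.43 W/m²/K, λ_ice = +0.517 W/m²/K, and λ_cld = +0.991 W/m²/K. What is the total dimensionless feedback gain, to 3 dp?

0.880

Convert to gains: g_wv = 1.43/3.34 = 0.4281; g_ice = 0.517/3.34 = 0.1548; g_cld = 0.991/3.34 = 0.2967.
Total gain g = 0.8796.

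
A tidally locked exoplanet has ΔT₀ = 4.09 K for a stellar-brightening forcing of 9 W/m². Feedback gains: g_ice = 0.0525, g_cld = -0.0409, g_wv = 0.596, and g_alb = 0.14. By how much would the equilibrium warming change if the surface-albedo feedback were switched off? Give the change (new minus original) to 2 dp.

-5.78 K

Original: g = 0.7476, ΔT = 4.09/(1−0.7476) = 16.2044 K.
Without surface-albedo: g' = 0.6076, ΔT' = 4.09/(1−0.6076) = 10.4230 K.
Change = 10.4230 − 16.2044 = -5.78 K.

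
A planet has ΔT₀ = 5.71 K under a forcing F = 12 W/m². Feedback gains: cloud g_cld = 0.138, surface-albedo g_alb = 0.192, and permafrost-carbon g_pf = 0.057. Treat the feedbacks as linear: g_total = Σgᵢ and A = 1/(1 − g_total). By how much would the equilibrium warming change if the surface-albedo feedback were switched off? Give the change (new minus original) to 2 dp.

-2.22 K

Original: g = 0.387, ΔT = 5.71/(1−0.387) = 9.3148 K.
Without surface-albedo: g' = 0.195, ΔT' = 5.71/(1−0.195) = 7.0932 K.
Change = 7.0932 − 9.3148 = -2.22 K.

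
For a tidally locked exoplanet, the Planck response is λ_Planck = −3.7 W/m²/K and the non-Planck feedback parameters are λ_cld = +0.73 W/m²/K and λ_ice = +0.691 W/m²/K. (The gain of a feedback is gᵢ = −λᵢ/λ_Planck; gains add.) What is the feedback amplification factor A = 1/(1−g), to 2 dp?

1.62

Convert to gains: g_cld = 0.73/3.7 = 0.1973; g_ice = 0.691/3.7 = 0.1868.
Total gain g = 0.3841.
A = 1/(1 − 0.3841) = 1.62.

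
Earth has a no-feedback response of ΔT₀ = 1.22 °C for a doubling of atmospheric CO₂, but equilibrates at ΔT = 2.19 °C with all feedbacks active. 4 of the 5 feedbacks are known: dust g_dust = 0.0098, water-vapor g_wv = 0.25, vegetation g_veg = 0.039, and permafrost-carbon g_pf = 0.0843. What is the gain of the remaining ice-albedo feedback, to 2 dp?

0.06

Amplification A = ΔT/ΔT₀ = 2.19/1.22 = 1.795.
Total gain g = 1 − 1/A = 1 − 1/1.795 = 0.4429.
Known gains sum to 0.0098 + 0.25 + 0.039 + 0.0843 = 0.3831.
g_ice = 0.4429 − 0.3831 = 0.06.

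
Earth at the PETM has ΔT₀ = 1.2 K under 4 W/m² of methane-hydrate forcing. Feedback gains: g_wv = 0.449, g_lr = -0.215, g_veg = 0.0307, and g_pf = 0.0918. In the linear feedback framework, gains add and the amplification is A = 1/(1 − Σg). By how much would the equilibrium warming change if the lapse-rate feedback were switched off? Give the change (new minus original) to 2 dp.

0.94 K

Original: g = 0.3565, ΔT = 1.2/(1−0.3565) = 1.8648 K.
Without lapse-rate: g' = 0.5715, ΔT' = 1.2/(1−0.5715) = 2.8005 K.
Change = 2.8005 − 1.8648 = 0.94 K.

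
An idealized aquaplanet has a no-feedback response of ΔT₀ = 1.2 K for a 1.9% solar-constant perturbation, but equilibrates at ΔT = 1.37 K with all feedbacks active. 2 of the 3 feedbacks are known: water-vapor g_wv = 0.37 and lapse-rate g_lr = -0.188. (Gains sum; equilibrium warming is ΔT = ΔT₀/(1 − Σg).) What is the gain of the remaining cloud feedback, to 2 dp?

-0.06

Amplification A = ΔT/ΔT₀ = 1.37/1.2 = 1.142.
Total gain g = 1 − 1/A = 1 − 1/1.142 = 0.1243.
Known gains sum to 0.37 − 0.188 = 0.182.
g_cld = 0.1243 − 0.182 = -0.06.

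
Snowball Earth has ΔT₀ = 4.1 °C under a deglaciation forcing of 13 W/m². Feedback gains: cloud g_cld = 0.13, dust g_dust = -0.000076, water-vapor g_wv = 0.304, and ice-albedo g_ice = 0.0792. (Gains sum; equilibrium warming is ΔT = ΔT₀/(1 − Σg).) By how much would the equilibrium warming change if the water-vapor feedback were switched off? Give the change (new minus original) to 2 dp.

-3.24 °C

Original: g = 0.513124, ΔT = 4.1/(1−0.513124) = 8.4210 °C.
Without water-vapor: g' = 0.209124, ΔT' = 4.1/(1−0.209124) = 5.1841 °C.
Change = 5.1841 − 8.4210 = -3.24 °C.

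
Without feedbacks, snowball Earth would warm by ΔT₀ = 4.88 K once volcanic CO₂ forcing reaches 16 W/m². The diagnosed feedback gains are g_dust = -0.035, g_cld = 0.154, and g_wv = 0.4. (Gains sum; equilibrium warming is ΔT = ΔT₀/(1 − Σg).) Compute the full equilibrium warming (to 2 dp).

Total gain g = -0.035 + 0.154 + 0.4 = 0.519.
Amplification A = 1/(1 − 0.519) = 2.079.
ΔT = 4.88 × 2.079 = 10.15 K.

10.15 K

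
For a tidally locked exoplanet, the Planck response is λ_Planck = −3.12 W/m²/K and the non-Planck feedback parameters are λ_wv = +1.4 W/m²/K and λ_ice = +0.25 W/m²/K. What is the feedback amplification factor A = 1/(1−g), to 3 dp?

2.122

Convert to gains: g_wv = 1.4/3.12 = 0.4487; g_ice = 0.25/3.12 = 0.08013.
Total gain g = 0.52883.
A = 1/(1 − 0.52883) = 2.122.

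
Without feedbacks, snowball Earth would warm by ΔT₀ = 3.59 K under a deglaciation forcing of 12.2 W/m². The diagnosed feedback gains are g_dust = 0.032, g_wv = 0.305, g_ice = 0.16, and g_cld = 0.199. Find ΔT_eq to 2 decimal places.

11.81 K

Total gain g = 0.032 + 0.305 + 0.16 + 0.199 = 0.696.
Amplification A = 1/(1 − 0.696) = 3.289.
ΔT = 3.59 × 3.289 = 11.81 K.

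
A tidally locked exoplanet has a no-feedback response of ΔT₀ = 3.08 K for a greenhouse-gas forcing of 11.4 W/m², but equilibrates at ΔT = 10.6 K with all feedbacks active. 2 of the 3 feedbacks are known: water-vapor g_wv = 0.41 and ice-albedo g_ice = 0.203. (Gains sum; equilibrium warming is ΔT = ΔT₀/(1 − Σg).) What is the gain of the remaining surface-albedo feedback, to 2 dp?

0.10

Amplification A = ΔT/ΔT₀ = 10.6/3.08 = 3.442.
Total gain g = 1 − 1/A = 1 − 1/3.442 = 0.7095.
Known gains sum to 0.41 + 0.203 = 0.613.
g_alb = 0.7095 − 0.613 = 0.10.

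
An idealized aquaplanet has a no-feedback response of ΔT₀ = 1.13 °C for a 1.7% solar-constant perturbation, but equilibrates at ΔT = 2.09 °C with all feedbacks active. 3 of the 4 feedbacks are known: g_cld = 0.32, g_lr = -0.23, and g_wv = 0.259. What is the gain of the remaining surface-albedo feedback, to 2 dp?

Amplification A = ΔT/ΔT₀ = 2.09/1.13 = 1.85.
Total gain g = 1 − 1/A = 1 − 1/1.85 = 0.4595.
Known gains sum to 0.32 − 0.23 + 0.259 = 0.349.
g_alb = 0.4595 − 0.349 = 0.11.

0.11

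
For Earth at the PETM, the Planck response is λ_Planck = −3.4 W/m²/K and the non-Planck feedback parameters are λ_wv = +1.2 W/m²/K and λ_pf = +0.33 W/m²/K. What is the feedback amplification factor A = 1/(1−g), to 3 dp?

1.818

Convert to gains: g_wv = 1.2/3.4 = 0.3529; g_pf = 0.33/3.4 = 0.09706.
Total gain g = 0.44996.
A = 1/(1 − 0.44996) = 1.818.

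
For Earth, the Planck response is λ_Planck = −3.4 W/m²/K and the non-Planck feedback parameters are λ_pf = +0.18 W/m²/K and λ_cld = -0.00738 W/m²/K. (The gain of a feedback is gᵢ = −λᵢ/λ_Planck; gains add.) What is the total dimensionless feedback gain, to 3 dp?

0.051

Convert to gains: g_pf = 0.18/3.4 = 0.05294; g_cld = -0.00738/3.4 = -0.002171.
Total gain g = 0.050769.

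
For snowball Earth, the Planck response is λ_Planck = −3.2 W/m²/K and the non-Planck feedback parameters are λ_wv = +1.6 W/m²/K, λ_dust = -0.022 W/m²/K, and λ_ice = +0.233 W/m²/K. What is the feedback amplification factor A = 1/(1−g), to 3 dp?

2.304

Convert to gains: g_wv = 1.6/3.2 = 0.5; g_dust = -0.022/3.2 = -0.006875; g_ice = 0.233/3.2 = 0.07281.
Total gain g = 0.565935.
A = 1/(1 − 0.565935) = 2.304.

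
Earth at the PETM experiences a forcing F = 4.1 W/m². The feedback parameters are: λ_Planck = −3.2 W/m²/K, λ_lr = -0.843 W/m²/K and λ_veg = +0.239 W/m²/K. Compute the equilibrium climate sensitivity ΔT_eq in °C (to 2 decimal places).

Net feedback parameter λ = (−3.2) + (-0.843) + (+0.239) = -3.804 W/m²/K.
ΔT = −F/λ = −4.1/(-3.804) = 1.08 °C.

1.08 °C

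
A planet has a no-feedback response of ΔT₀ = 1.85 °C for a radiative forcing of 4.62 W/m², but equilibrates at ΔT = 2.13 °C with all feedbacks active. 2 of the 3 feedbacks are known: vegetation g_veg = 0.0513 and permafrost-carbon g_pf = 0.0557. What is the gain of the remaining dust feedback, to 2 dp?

Amplification A = ΔT/ΔT₀ = 2.13/1.85 = 1.151.
Total gain g = 1 − 1/A = 1 − 1/1.151 = 0.1312.
Known gains sum to 0.0513 + 0.0557 = 0.107.
g_dust = 0.1312 − 0.107 = 0.02.

0.02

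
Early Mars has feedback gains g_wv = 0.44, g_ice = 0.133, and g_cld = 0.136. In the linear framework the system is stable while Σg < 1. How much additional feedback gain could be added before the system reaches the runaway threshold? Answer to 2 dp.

Current total gain = 0.44 + 0.133 + 0.136 = 0.709.
Margin to runaway = 1 − 0.709 = 0.29.

0.29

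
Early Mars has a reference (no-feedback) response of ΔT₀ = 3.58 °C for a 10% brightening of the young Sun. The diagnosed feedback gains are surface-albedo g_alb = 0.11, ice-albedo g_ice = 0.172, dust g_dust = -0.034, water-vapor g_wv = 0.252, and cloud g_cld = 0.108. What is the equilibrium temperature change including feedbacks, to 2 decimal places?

Total gain g = 0.11 + 0.172 − 0.034 + 0.252 + 0.108 = 0.608.
Amplification A = 1/(1 − 0.608) = 2.551.
ΔT = 3.58 × 2.551 = 9.13 °C.

9.13 °C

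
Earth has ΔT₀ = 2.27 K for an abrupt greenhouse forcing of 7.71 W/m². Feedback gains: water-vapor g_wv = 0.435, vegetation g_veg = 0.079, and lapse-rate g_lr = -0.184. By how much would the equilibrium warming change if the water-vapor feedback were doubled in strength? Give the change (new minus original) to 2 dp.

Original: g = 0.33, ΔT = 2.27/(1−0.33) = 3.3881 K.
With doubled water-vapor: g' = 0.765, ΔT' = 2.27/(1−0.765) = 9.6596 K.
Change = 9.6596 − 3.3881 = 6.27 K.

6.27 K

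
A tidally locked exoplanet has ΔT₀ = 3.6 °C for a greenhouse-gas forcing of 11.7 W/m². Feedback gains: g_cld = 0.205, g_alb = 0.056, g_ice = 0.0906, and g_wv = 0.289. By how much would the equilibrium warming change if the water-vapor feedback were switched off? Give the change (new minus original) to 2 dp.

-4.46 °C

Original: g = 0.6406, ΔT = 3.6/(1−0.6406) = 10.0167 °C.
Without water-vapor: g' = 0.3516, ΔT' = 3.6/(1−0.3516) = 5.5521 °C.
Change = 5.5521 − 10.0167 = -4.46 °C.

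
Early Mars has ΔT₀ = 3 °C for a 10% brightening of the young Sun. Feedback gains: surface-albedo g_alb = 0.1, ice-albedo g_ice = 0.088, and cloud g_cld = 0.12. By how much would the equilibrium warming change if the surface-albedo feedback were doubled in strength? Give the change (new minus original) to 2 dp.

Original: g = 0.308, ΔT = 3/(1−0.308) = 4.3353 °C.
With doubled surface-albedo: g' = 0.408, ΔT' = 3/(1−0.408) = 5.0676 °C.
Change = 5.0676 − 4.3353 = 0.73 °C.

0.73 °C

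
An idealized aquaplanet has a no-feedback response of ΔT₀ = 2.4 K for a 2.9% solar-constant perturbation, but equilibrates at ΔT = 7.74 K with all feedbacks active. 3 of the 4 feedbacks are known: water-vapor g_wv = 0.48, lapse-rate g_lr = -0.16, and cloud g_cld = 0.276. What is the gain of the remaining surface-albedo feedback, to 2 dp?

Amplification A = ΔT/ΔT₀ = 7.74/2.4 = 3.225.
Total gain g = 1 − 1/A = 1 − 1/3.225 = 0.6899.
Known gains sum to 0.48 − 0.16 + 0.276 = 0.596.
g_alb = 0.6899 − 0.596 = 0.09.

0.09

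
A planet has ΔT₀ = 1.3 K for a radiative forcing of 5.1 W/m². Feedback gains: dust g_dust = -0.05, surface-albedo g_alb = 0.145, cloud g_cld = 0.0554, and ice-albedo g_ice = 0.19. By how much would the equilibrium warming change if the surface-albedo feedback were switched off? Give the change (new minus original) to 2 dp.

-0.36 K

Original: g = 0.3404, ΔT = 1.3/(1−0.3404) = 1.9709 K.
Without surface-albedo: g' = 0.1954, ΔT' = 1.3/(1−0.1954) = 1.6157 K.
Change = 1.6157 − 1.9709 = -0.36 K.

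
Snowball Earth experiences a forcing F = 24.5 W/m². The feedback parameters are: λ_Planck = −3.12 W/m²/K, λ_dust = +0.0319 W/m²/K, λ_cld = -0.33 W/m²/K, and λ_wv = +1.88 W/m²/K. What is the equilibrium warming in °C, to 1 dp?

Net feedback parameter λ = (−3.12) + (+0.0319) + (-0.33) + (+1.88) = -1.5381 W/m²/K.
ΔT = −F/λ = −24.5/(-1.5381) = 15.9 °C.

15.9 °C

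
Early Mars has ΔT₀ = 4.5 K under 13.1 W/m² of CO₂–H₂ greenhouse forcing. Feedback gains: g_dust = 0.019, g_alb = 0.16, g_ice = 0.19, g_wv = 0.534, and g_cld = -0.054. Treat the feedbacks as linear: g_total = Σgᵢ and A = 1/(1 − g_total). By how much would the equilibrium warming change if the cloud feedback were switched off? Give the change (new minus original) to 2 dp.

Original: g = 0.849, ΔT = 4.5/(1−0.849) = 29.8013 K.
Without cloud: g' = 0.903, ΔT' = 4.5/(1−0.903) = 46.3918 K.
Change = 46.3918 − 29.8013 = 16.59 K.

16.59 K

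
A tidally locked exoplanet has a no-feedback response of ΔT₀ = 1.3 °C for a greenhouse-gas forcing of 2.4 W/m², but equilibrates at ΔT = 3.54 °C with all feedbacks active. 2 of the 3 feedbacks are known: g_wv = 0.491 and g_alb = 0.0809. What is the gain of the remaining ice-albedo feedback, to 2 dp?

0.06

Amplification A = ΔT/ΔT₀ = 3.54/1.3 = 2.723.
Total gain g = 1 − 1/A = 1 − 1/2.723 = 0.6328.
Known gains sum to 0.491 + 0.0809 = 0.5719.
g_ice = 0.6328 − 0.5719 = 0.06.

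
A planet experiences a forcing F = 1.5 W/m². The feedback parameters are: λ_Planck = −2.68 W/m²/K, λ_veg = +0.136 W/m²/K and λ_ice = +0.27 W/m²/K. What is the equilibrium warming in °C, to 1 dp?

Net feedback parameter λ = (−2.68) + (+0.136) + (+0.27) = -2.274 W/m²/K.
ΔT = −F/λ = −1.5/(-2.274) = 0.7 °C.

0.7 °C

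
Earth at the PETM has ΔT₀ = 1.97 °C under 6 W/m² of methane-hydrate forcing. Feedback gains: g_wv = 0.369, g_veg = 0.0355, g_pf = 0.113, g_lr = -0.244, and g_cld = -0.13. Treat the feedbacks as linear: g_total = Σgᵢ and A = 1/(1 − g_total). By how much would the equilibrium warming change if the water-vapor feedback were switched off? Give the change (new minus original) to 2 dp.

-0.69 °C

Original: g = 0.1435, ΔT = 1.97/(1−0.1435) = 2.3001 °C.
Without water-vapor: g' = -0.2255, ΔT' = 1.97/(1+0.2255) = 1.6075 °C.
Change = 1.6075 − 2.3001 = -0.69 °C.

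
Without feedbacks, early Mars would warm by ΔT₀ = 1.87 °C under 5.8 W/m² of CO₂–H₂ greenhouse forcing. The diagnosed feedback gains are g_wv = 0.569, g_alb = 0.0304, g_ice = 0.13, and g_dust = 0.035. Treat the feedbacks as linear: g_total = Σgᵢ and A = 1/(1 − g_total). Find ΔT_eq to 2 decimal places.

Total gain g = 0.569 + 0.0304 + 0.13 + 0.035 = 0.7644.
Amplification A = 1/(1 − 0.7644) = 4.244.
ΔT = 1.87 × 4.244 = 7.94 °C.

7.94 °C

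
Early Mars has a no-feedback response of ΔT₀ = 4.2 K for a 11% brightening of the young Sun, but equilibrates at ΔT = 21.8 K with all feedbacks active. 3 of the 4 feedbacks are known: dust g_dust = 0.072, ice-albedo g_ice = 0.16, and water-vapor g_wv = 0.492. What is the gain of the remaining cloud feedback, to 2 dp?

Amplification A = ΔT/ΔT₀ = 21.8/4.2 = 5.19.
Total gain g = 1 − 1/A = 1 − 1/5.19 = 0.8073.
Known gains sum to 0.072 + 0.16 + 0.492 = 0.724.
g_cld = 0.8073 − 0.724 = 0.08.

0.08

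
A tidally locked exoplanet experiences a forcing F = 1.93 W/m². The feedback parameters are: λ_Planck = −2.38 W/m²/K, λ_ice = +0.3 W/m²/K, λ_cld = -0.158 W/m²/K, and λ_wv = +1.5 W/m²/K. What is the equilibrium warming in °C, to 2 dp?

Net feedback parameter λ = (−2.38) + (+0.3) + (-0.158) + (+1.5) = -0.738 W/m²/K.
ΔT = −F/λ = −1.93/(-0.738) = 2.62 °C.

2.62 °C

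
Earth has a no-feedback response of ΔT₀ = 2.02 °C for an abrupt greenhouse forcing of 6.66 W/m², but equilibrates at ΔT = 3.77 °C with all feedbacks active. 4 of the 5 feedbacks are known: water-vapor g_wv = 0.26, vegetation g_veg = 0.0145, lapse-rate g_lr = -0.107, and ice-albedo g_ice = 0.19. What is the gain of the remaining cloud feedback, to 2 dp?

Amplification A = ΔT/ΔT₀ = 3.77/2.02 = 1.866.
Total gain g = 1 − 1/A = 1 − 1/1.866 = 0.4641.
Known gains sum to 0.26 + 0.0145 − 0.107 + 0.19 = 0.3575.
g_cld = 0.4641 − 0.3575 = 0.11.

0.11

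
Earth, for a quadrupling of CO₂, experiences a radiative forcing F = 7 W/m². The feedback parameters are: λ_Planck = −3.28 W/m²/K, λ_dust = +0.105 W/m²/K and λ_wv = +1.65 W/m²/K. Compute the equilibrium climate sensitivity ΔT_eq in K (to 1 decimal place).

Net feedback parameter λ = (−3.28) + (+0.105) + (+1.65) = -1.525 W/m²/K.
ΔT = −F/λ = −7/(-1.525) = 4.6 K.

4.6 K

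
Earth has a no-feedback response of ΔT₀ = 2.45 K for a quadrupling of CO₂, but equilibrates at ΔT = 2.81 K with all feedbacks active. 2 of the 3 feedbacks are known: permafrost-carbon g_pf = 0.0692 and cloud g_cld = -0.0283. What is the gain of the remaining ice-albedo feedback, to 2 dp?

Amplification A = ΔT/ΔT₀ = 2.81/2.45 = 1.147.
Total gain g = 1 − 1/A = 1 − 1/1.147 = 0.1282.
Known gains sum to 0.0692 − 0.0283 = 0.0409.
g_ice = 0.1282 − 0.0409 = 0.09.

0.09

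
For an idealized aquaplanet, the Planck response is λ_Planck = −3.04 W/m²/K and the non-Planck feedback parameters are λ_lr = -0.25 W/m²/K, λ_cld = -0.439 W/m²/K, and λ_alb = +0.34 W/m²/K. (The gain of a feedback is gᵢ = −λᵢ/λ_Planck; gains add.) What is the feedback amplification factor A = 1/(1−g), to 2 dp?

0.90

Convert to gains: g_lr = -0.25/3.04 = -0.08224; g_cld = -0.439/3.04 = -0.1444; g_alb = 0.34/3.04 = 0.1118.
Total gain g = -0.11484.
A = 1/(1 + 0.11484) = 0.90.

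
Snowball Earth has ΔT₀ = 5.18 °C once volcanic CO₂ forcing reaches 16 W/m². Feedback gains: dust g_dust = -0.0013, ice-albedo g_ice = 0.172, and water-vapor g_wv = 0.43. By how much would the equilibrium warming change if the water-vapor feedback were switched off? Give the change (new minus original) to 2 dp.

-6.73 °C

Original: g = 0.6007, ΔT = 5.18/(1−0.6007) = 12.9727 °C.
Without water-vapor: g' = 0.1707, ΔT' = 5.18/(1−0.1707) = 6.2462 °C.
Change = 6.2462 − 12.9727 = -6.73 °C.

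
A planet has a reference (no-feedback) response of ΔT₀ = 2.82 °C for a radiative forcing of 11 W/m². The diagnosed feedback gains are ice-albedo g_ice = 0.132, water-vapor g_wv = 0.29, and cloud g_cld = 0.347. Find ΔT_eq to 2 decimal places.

Total gain g = 0.132 + 0.29 + 0.347 = 0.769.
Amplification A = 1/(1 − 0.769) = 4.329.
ΔT = 2.82 × 4.329 = 12.21 °C.

12.21 °C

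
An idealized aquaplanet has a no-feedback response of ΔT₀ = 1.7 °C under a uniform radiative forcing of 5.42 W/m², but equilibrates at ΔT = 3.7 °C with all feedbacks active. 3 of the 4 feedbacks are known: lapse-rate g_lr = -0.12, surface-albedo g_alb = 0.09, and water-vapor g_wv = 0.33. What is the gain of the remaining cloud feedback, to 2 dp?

Amplification A = ΔT/ΔT₀ = 3.7/1.7 = 2.176.
Total gain g = 1 − 1/A = 1 − 1/2.176 = 0.5404.
Known gains sum to -0.12 + 0.09 + 0.33 = 0.3.
g_cld = 0.5404 − 0.3 = 0.24.

0.24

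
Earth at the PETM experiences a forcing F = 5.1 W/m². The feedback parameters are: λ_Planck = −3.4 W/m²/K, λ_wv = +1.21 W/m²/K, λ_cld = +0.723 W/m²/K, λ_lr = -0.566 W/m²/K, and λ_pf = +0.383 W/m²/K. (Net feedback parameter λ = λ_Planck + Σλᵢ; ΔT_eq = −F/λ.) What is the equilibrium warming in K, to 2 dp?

Net feedback parameter λ = (−3.4) + (+1.21) + (+0.723) + (-0.566) + (+0.383) = -1.65 W/m²/K.
ΔT = −F/λ = −5.1/(-1.65) = 3.09 K.

3.09 K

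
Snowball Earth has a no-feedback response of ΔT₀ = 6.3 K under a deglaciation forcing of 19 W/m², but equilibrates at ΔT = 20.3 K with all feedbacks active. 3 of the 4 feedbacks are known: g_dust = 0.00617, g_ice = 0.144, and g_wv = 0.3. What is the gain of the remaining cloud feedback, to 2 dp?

Amplification A = ΔT/ΔT₀ = 20.3/6.3 = 3.222.
Total gain g = 1 − 1/A = 1 − 1/3.222 = 0.6896.
Known gains sum to 0.00617 + 0.144 + 0.3 = 0.45017.
g_cld = 0.6896 − 0.45017 = 0.24.

0.24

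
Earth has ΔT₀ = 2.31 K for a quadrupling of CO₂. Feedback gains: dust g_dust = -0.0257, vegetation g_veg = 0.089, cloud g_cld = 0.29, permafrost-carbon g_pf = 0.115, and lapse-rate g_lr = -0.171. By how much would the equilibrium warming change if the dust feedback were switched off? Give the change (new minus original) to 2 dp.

Original: g = 0.2973, ΔT = 2.31/(1−0.2973) = 3.2873 K.
Without dust: g' = 0.323, ΔT' = 2.31/(1−0.323) = 3.4121 K.
Change = 3.4121 − 3.2873 = 0.12 K.

0.12 K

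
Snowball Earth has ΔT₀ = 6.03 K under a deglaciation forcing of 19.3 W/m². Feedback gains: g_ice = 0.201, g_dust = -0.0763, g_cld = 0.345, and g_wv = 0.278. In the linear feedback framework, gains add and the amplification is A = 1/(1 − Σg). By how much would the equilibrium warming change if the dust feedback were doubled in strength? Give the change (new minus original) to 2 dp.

-5.55 K

Original: g = 0.7477, ΔT = 6.03/(1−0.7477) = 23.9001 K.
With doubled dust: g' = 0.6714, ΔT' = 6.03/(1−0.6714) = 18.3506 K.
Change = 18.3506 − 23.9001 = -5.55 K.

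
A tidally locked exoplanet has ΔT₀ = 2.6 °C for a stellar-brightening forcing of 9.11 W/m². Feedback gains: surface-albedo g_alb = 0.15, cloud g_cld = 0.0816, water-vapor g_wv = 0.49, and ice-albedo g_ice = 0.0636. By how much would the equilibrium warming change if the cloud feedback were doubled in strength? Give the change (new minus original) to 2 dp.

7.42 °C

Original: g = 0.7852, ΔT = 2.6/(1−0.7852) = 12.1043 °C.
With doubled cloud: g' = 0.8668, ΔT' = 2.6/(1−0.8668) = 19.5195 °C.
Change = 19.5195 − 12.1043 = 7.42 °C.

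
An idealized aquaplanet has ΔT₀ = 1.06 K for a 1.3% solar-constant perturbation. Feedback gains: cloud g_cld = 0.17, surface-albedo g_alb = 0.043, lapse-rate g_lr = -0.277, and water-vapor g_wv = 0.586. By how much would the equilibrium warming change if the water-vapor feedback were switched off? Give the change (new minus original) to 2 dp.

Original: g = 0.522, ΔT = 1.06/(1−0.522) = 2.2176 K.
Without water-vapor: g' = -0.064, ΔT' = 1.06/(1+0.064) = 0.9962 K.
Change = 0.9962 − 2.2176 = -1.22 K.

-1.22 K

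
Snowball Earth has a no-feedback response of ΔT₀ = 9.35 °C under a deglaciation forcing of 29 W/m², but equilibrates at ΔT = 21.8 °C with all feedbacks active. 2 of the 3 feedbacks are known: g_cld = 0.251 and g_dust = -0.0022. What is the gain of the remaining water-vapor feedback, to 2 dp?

0.32

Amplification A = ΔT/ΔT₀ = 21.8/9.35 = 2.332.
Total gain g = 1 − 1/A = 1 − 1/2.332 = 0.5712.
Known gains sum to 0.251 − 0.0022 = 0.2488.
g_wv = 0.5712 − 0.2488 = 0.32.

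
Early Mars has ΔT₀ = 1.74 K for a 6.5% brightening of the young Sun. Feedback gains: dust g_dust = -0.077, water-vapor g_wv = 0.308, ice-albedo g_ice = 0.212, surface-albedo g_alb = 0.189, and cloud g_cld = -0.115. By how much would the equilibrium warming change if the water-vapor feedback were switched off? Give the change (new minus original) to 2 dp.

Original: g = 0.517, ΔT = 1.74/(1−0.517) = 3.6025 K.
Without water-vapor: g' = 0.209, ΔT' = 1.74/(1−0.209) = 2.1997 K.
Change = 2.1997 − 3.6025 = -1.40 K.

-1.40 K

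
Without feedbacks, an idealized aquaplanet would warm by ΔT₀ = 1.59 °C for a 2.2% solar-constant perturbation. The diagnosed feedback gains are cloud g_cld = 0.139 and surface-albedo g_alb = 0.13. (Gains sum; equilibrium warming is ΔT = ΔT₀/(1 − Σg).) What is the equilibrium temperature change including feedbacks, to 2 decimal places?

Total gain g = 0.139 + 0.13 = 0.269.
Amplification A = 1/(1 − 0.269) = 1.368.
ΔT = 1.59 × 1.368 = 2.18 °C.

2.18 °C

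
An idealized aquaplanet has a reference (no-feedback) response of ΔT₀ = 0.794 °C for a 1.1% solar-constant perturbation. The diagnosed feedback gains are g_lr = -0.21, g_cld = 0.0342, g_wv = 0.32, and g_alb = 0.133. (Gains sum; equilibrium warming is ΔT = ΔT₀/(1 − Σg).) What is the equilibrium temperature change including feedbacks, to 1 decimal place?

1.1 °C

Total gain g = -0.21 + 0.0342 + 0.32 + 0.133 = 0.2772.
Amplification A = 1/(1 − 0.2772) = 1.384.
ΔT = 0.794 × 1.384 = 1.1 °C.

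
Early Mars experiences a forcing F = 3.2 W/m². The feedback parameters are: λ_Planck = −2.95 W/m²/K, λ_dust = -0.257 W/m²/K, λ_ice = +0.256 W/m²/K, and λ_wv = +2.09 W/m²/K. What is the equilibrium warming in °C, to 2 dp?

Net feedback parameter λ = (−2.95) + (-0.257) + (+0.256) + (+2.09) = -0.861 W/m²/K.
ΔT = −F/λ = −3.2/(-0.861) = 3.72 °C.

3.72 °C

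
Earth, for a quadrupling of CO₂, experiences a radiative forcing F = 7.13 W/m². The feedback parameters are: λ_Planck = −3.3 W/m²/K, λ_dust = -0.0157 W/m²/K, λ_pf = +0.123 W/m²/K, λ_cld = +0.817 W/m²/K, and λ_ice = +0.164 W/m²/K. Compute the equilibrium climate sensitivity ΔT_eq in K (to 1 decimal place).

Net feedback parameter λ = (−3.3) + (-0.0157) + (+0.123) + (+0.817) + (+0.164) = -2.2117 W/m²/K.
ΔT = −F/λ = −7.13/(-2.2117) = 3.2 K.

3.2 K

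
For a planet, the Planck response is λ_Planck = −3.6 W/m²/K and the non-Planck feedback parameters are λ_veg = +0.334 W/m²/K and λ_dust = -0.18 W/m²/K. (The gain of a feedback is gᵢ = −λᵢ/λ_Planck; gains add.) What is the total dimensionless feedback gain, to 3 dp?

Convert to gains: g_veg = 0.334/3.6 = 0.09278; g_dust = -0.18/3.6 = -0.05.
Total gain g = 0.04278.

0.043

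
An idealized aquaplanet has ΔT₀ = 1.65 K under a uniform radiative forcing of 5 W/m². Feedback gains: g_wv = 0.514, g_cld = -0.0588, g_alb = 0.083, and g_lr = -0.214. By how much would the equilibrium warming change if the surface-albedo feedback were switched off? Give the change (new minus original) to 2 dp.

-0.27 K

Original: g = 0.3242, ΔT = 1.65/(1−0.3242) = 2.4416 K.
Without surface-albedo: g' = 0.2412, ΔT' = 1.65/(1−0.2412) = 2.1745 K.
Change = 2.1745 − 2.4416 = -0.27 K.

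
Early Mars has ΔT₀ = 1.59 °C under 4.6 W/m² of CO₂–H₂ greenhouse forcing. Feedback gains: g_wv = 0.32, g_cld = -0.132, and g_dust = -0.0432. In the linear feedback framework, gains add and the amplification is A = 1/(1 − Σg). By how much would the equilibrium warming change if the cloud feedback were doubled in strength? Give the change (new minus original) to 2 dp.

-0.25 °C

Original: g = 0.1448, ΔT = 1.59/(1−0.1448) = 1.8592 °C.
With doubled cloud: g' = 0.0128, ΔT' = 1.59/(1−0.0128) = 1.6106 °C.
Change = 1.6106 − 1.8592 = -0.25 °C.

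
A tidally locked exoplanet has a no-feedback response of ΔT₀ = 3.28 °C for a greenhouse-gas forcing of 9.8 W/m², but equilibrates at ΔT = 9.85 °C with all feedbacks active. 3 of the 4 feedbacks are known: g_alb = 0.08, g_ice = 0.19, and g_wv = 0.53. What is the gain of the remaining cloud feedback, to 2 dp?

-0.13

Amplification A = ΔT/ΔT₀ = 9.85/3.28 = 3.003.
Total gain g = 1 − 1/A = 1 − 1/3.003 = 0.667.
Known gains sum to 0.08 + 0.19 + 0.53 = 0.8.
g_cld = 0.667 − 0.8 = -0.13.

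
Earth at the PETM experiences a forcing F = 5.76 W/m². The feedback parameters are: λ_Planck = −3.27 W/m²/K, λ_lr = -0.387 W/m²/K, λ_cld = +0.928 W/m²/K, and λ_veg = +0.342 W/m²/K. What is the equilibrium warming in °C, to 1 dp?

Net feedback parameter λ = (−3.27) + (-0.387) + (+0.928) + (+0.342) = -2.387 W/m²/K.
ΔT = −F/λ = −5.76/(-2.387) = 2.4 °C.

2.4 °C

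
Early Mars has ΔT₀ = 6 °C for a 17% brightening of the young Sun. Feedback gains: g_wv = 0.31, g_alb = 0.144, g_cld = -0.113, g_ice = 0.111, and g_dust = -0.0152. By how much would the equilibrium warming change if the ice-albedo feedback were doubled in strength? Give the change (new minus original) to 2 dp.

2.62 °C

Original: g = 0.4368, ΔT = 6/(1−0.4368) = 10.6534 °C.
With doubled ice-albedo: g' = 0.5478, ΔT' = 6/(1−0.5478) = 13.2685 °C.
Change = 13.2685 − 10.6534 = 2.62 °C.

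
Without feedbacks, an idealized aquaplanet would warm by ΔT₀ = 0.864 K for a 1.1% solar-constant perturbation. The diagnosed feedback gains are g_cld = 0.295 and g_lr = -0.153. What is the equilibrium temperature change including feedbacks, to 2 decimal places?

1.01 K

Total gain g = 0.295 − 0.153 = 0.142.
Amplification A = 1/(1 − 0.142) = 1.166.
ΔT = 0.864 × 1.166 = 1.01 K.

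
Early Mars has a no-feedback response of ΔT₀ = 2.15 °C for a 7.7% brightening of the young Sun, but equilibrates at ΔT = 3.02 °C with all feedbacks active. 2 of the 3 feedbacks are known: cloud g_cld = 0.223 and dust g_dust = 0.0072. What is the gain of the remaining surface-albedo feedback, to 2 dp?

0.06

Amplification A = ΔT/ΔT₀ = 3.02/2.15 = 1.405.
Total gain g = 1 − 1/A = 1 − 1/1.405 = 0.2883.
Known gains sum to 0.223 + 0.0072 = 0.2302.
g_alb = 0.2883 − 0.2302 = 0.06.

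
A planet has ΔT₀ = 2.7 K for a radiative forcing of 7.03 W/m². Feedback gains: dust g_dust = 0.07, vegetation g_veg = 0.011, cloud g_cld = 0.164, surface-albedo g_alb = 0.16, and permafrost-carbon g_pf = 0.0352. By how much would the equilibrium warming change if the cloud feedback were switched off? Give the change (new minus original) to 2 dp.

Original: g = 0.4402, ΔT = 2.7/(1−0.4402) = 4.8232 K.
Without cloud: g' = 0.2762, ΔT' = 2.7/(1−0.2762) = 3.7303 K.
Change = 3.7303 − 4.8232 = -1.09 K.

-1.09 K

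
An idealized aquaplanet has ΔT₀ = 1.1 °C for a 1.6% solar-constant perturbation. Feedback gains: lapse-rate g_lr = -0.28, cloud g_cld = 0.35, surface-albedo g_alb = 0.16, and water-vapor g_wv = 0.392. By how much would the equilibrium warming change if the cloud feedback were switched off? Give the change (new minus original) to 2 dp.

Original: g = 0.622, ΔT = 1.1/(1−0.622) = 2.9101 °C.
Without cloud: g' = 0.272, ΔT' = 1.1/(1−0.272) = 1.5110 °C.
Change = 1.5110 − 2.9101 = -1.40 °C.

-1.40 °C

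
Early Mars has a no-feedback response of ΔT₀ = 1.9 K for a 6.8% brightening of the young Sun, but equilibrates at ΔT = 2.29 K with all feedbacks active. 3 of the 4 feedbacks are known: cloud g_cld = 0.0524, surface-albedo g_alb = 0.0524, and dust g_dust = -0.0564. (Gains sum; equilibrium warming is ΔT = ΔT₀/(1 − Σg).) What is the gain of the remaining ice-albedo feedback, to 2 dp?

0.12

Amplification A = ΔT/ΔT₀ = 2.29/1.9 = 1.205.
Total gain g = 1 − 1/A = 1 − 1/1.205 = 0.1701.
Known gains sum to 0.0524 + 0.0524 − 0.0564 = 0.0484.
g_ice = 0.1701 − 0.0484 = 0.12.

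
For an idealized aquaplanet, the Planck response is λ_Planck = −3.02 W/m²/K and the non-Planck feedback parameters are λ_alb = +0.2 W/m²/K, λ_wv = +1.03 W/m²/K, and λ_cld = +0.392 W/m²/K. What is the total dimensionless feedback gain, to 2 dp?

Convert to gains: g_alb = 0.2/3.02 = 0.06623; g_wv = 1.03/3.02 = 0.3411; g_cld = 0.392/3.02 = 0.1298.
Total gain g = 0.53713.

0.54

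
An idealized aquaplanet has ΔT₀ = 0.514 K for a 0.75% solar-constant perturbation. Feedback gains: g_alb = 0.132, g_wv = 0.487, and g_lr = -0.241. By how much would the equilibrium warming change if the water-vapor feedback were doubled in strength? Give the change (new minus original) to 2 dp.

2.98 K

Original: g = 0.378, ΔT = 0.514/(1−0.378) = 0.8264 K.
With doubled water-vapor: g' = 0.865, ΔT' = 0.514/(1−0.865) = 3.8074 K.
Change = 3.8074 − 0.8264 = 2.98 K.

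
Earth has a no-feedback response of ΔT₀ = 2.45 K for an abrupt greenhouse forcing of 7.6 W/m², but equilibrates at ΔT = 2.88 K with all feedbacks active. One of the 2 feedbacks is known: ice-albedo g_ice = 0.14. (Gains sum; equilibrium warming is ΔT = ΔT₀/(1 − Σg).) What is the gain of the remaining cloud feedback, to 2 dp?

Amplification A = ΔT/ΔT₀ = 2.88/2.45 = 1.176.
Total gain g = 1 − 1/A = 1 − 1/1.176 = 0.1497.
The known gain is 0.14.
g_cld = 0.1497 − 0.14 = 0.01.

0.01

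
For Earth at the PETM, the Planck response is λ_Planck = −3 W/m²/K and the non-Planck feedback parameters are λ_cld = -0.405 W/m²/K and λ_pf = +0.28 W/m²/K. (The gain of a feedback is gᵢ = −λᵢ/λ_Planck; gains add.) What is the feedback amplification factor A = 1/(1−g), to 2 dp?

Convert to gains: g_cld = -0.405/3 = -0.135; g_pf = 0.28/3 = 0.09333.
Total gain g = -0.04167.
A = 1/(1 + 0.04167) = 0.96.

0.96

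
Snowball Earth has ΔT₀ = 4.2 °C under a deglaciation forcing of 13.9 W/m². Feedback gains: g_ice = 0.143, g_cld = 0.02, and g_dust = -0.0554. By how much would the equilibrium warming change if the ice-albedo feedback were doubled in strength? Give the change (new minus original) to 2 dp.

0.90 °C

Original: g = 0.1076, ΔT = 4.2/(1−0.1076) = 4.7064 °C.
With doubled ice-albedo: g' = 0.2506, ΔT' = 4.2/(1−0.2506) = 5.6045 °C.
Change = 5.6045 − 4.7064 = 0.90 °C.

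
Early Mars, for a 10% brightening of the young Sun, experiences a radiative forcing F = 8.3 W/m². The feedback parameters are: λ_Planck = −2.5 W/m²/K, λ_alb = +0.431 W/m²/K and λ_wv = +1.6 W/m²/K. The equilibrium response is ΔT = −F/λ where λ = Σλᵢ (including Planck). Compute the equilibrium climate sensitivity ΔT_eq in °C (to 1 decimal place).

Net feedback parameter λ = (−2.5) + (+0.431) + (+1.6) = -0.469 W/m²/K.
ΔT = −F/λ = −8.3/(-0.469) = 17.7 °C.

17.7 °C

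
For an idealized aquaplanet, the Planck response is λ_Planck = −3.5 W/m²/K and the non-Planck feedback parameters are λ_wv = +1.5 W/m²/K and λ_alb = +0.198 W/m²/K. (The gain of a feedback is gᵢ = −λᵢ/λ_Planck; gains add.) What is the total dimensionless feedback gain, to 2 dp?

Convert to gains: g_wv = 1.5/3.5 = 0.4286; g_alb = 0.198/3.5 = 0.05657.
Total gain g = 0.48517.

0.49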